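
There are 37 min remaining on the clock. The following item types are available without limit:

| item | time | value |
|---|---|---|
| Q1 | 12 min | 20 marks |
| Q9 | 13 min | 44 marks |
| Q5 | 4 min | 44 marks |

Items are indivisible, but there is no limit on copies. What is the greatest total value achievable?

Best value-per-unit is Q5 at 44/4, and filling with it alone uses time 9×4=36. No mix of the others beats 9×44 = 396.

396 marks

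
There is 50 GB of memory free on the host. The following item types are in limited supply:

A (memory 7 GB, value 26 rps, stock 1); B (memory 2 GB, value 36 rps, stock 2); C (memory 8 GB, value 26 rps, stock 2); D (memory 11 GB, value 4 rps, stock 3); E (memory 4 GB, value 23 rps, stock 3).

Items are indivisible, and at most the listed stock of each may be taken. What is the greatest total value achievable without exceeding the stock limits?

Top feasible selections:
- 1×A + 2×B + 2×C + 1×D + 3×E: memory 50, value 223
- 1×A + 2×B + 2×C + 3×E: memory 39, value 219
- 1×A + 2×B + 2×C + 1×D + 2×E: memory 46, value 200
- 1×A + 2×B + 1×C + 1×D + 3×E: memory 42, value 197
Best: 223 rps.

223 rps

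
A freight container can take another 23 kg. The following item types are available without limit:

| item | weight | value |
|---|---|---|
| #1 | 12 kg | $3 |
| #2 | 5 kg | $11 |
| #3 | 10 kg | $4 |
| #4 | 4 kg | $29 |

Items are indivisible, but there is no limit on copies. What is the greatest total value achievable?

Best value-per-unit is #4 at 29/4, and filling with it alone uses weight 5×4=20. No mix of the others beats 5×29 = 145.

$145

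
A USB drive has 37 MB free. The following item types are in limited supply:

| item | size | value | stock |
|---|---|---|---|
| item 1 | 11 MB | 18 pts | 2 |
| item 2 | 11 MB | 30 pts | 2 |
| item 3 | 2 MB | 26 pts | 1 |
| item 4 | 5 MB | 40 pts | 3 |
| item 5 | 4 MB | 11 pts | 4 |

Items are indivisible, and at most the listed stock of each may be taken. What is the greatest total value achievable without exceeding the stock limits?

Best selections within size 37 and stock limits:
- 1×item 2 + 1×item 3 + 3×item 4 + 2×item 5: size 36, value 198
- 1×item 3 + 3×item 4 + 4×item 5: size 33, value 190
- 1×item 2 + 1×item 3 + 3×item 4 + 1×item 5: size 32, value 187
Best: 198 pts.

198 pts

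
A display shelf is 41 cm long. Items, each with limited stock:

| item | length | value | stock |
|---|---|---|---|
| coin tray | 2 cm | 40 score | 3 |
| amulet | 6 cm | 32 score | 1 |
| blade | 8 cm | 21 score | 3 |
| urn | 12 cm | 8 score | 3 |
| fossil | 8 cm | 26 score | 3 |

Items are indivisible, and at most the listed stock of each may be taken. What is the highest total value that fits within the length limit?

Best selections within length 41 and stock limits:
- 3×coin tray + 1×amulet + 3×fossil: length 36, value 230
- 3×coin tray + 1×amulet + 1×blade + 2×fossil: length 36, value 225
Best: 230 score.

230 score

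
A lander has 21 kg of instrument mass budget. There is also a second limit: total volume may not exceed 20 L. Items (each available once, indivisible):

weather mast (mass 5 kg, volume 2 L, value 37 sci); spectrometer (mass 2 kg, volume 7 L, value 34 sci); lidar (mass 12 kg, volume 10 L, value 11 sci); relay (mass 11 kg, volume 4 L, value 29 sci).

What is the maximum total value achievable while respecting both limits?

100 sci

Feasible sets respecting both limits:
- weather mast+spectrometer+relay: mass 18, volume 13, value 100
- weather mast+spectrometer+lidar: mass 19, volume 19, value 82
- weather mast+spectrometer: mass 7, volume 9, value 71
Best: 100 sci.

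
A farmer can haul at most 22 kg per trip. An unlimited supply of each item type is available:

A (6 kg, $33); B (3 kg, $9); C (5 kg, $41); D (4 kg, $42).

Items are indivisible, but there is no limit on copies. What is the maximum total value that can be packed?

Best value-per-unit is D at 42/4, and filling with it alone uses weight 5×4=20. No mix of the others beats 5×42 = 210.

$210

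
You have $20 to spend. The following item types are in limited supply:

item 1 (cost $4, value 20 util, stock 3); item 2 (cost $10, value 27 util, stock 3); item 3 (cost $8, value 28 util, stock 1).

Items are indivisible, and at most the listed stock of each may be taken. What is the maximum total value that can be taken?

88 util

Best selections within cost 20 and stock limits:
- 3×item 1 + 1×item 3: cost 20, value 88
- 2×item 1 + 1×item 3: cost 16, value 68
- 2×item 1 + 1×item 2: cost 18, value 67
Best: 88 util.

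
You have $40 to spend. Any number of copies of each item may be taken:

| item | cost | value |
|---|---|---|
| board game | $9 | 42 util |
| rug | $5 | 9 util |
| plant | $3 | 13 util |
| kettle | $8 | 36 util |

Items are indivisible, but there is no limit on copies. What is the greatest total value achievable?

182 util

Best value-per-unit is board game at 42/9; filling with it alone gives 4×42 = 168.
Optimal mix: 2×board game + 2×plant + 2×kettle → cost 40, value 182.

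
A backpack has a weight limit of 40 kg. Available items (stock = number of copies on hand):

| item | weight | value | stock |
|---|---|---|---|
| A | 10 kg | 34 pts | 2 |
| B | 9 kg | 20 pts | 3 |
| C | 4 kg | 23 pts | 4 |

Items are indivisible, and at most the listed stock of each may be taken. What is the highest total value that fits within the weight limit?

160 pts

Best selections within weight 40 and stock limits:
- 2×A + 4×C: weight 36, value 160
- 1×A + 1×B + 4×C: weight 35, value 146
- 1×A + 2×B + 3×C: weight 40, value 143
- 2×A + 3×C: weight 32, value 137
Best: 160 pts.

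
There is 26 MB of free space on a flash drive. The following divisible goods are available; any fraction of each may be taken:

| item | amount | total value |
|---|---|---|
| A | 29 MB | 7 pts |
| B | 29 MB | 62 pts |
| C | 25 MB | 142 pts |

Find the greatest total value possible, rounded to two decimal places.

Take in order of value per unit:
- C (142/25 per unit): all 25 → value 142, running total 142.00
- B (62/29 per unit): 1 of 29 → value 1×62/29 = 2.1379, running total 144.14
Total 144.14.

144.14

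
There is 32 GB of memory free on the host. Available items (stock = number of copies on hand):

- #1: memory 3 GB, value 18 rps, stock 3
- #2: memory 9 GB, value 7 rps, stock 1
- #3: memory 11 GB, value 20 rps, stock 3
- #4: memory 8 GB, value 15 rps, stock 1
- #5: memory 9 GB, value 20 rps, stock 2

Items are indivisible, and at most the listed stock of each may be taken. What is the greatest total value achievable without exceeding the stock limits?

Top feasible selections:
- 3×#1 + 2×#5: memory 27, value 94
- 3×#1 + 1×#3 + 1×#5: memory 29, value 94
Best: 94 rps.

94 rps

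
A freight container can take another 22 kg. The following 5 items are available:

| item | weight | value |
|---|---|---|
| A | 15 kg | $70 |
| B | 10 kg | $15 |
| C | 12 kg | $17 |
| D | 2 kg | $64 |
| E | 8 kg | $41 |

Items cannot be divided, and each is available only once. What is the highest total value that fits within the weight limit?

Check high-value combinations within 22 kg:
- A+D: weight 15+2=17, value 70+64=134
- C+D+E: weight 12+2+8=22, value 17+64+41=122
- B+D+E: weight 10+2+8=20, value 15+64+41=120
Best: $134.

$134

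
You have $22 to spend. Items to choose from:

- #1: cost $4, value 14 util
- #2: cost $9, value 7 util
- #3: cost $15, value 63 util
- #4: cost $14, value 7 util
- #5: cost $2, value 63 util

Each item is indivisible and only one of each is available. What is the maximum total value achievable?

Check high-value combinations within $22:
- #1+#3+#5: cost 4+15+2=21, value 14+63+63=140
- #3+#5: cost 15+2=17, value 63+63=126
- #1+#2+#5: cost 4+9+2=15, value 14+7+63=84
- #1+#4+#5: cost 4+14+2=20, value 14+7+63=84
- #1+#5: cost 4+2=6, value 14+63=77
Best: 140 util.

140 util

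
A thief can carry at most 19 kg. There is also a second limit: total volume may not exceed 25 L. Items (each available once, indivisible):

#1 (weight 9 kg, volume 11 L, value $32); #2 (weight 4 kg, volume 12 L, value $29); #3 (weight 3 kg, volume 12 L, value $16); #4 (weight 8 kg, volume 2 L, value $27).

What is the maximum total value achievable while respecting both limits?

$61

Feasible sets respecting both limits:
- #1+#2: weight 13, volume 23, value 61
- #1+#4: weight 17, volume 13, value 59
- #2+#4: weight 12, volume 14, value 56
Best: $61.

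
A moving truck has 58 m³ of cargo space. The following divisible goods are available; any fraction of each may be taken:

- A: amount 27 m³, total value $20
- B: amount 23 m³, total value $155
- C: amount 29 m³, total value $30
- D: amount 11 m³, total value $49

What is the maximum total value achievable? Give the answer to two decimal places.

Take in order of value per unit:
- B (155/23 per unit): all 23 → value 155, running total 155.00
- D (49/11 per unit): all 11 → value 49, running total 204.00
- C (30/29 per unit): 24 of 29 → value 24×30/29 = 24.8276, running total 228.83
Total 228.83.

228.83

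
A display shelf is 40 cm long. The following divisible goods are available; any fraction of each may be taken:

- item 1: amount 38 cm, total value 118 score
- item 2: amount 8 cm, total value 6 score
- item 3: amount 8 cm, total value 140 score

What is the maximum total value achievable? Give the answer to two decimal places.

239.37

Take in order of value per unit:
- item 3 (140/8 per unit): all 8 → value 140, running total 140.00
- item 1 (118/38 per unit): 32 of 38 → value 32×118/38 = 99.3684, running total 239.37
Total 239.37.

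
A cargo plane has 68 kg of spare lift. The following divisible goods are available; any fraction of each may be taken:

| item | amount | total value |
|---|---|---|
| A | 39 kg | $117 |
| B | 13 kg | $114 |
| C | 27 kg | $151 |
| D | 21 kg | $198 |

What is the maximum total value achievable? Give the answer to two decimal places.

484.00

Take in order of value per unit:
- D (198/21 per unit): all 21 → value 198, running total 198.00
- B (114/13 per unit): all 13 → value 114, running total 312.00
- C (151/27 per unit): all 27 → value 151, running total 463.00
- A (117/39 per unit): 7 of 39 → value 7×117/39 = 21.0000, running total 484.00
Total 484.00.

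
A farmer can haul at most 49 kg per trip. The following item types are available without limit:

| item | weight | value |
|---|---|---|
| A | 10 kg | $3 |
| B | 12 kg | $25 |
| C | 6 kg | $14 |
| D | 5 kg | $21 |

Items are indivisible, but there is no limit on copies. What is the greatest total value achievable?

Best value-per-unit is D at 21/5, and filling with it alone uses weight 9×5=45. No mix of the others beats 9×21 = 189.

$189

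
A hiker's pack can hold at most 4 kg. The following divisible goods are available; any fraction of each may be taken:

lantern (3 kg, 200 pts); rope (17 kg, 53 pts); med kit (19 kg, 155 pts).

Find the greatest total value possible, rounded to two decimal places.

Take in order of value per unit:
- lantern (200/3 per unit): all 3 → value 200, running total 200.00
- med kit (155/19 per unit): 1 of 19 → value 1×155/19 = 8.1579, running total 208.16
Total 208.16.

208.16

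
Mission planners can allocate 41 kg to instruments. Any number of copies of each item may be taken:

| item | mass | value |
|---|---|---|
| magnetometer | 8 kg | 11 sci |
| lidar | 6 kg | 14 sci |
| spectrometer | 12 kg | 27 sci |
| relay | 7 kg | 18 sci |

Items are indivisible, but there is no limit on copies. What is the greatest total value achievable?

Best value-per-unit is relay at 18/7; filling with it alone gives 5×18 = 90.
Optimal mix: 1×lidar + 5×relay → mass 41, value 104.

104 sci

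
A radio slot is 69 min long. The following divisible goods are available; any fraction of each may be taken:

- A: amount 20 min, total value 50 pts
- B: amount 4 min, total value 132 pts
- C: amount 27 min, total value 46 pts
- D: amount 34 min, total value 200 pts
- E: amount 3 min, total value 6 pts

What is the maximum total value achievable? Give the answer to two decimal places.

Take in order of value per unit:
- B (132/4 per unit): all 4 → value 132, running total 132.00
- D (200/34 per unit): all 34 → value 200, running total 332.00
- A (50/20 per unit): all 20 → value 50, running total 382.00
- E (6/3 per unit): all 3 → value 6, running total 388.00
- C (46/27 per unit): 8 of 27 → value 8×46/27 = 13.6296, running total 401.63
Total 401.63.

401.63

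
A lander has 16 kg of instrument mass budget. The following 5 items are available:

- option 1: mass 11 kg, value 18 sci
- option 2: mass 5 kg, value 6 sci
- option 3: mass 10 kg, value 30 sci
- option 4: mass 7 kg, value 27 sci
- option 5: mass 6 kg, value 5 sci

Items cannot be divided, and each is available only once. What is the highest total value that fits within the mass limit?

Check high-value combinations within 16 kg:
- option 2+option 3: mass 5+10=15, value 6+30=36
- option 3+option 5: mass 10+6=16, value 30+5=35
- option 2+option 4: mass 5+7=12, value 6+27=33
- option 4+option 5: mass 7+6=13, value 27+5=32
Best: 36 sci.

36 sci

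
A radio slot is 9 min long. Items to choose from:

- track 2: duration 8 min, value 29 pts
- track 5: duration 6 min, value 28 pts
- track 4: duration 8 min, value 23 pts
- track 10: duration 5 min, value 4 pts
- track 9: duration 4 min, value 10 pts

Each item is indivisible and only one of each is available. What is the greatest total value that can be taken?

Check high-value combinations within 9 min:
- track 2: duration 8, value 29
- track 5: duration 6, value 28
- track 4: duration 8, value 23
Best: 29 pts.

29 pts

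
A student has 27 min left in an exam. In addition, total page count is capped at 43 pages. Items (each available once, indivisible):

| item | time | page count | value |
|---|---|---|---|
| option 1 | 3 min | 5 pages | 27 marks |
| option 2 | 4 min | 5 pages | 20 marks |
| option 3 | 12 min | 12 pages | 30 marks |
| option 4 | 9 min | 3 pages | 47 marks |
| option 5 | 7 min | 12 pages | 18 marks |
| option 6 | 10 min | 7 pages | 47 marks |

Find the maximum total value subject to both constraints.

141 marks

Feasible sets respecting both limits:
- option 1+option 2+option 4+option 6: time 26, page count 20, value 141
- option 1+option 4+option 6: time 22, page count 15, value 121
- option 2+option 4+option 6: time 23, page count 15, value 114
Best: 141 marks.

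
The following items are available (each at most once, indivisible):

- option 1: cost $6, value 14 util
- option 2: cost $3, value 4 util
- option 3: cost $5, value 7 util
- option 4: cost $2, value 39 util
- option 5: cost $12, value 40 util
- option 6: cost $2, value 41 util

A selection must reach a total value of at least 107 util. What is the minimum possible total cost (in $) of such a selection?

16

Subsets with value ≥ 107, sorted by total cost:
- option 4+option 5+option 6: cost 16, value 120
- option 2+option 4+option 5+option 6: cost 19, value 124
Minimum cost: 16 $.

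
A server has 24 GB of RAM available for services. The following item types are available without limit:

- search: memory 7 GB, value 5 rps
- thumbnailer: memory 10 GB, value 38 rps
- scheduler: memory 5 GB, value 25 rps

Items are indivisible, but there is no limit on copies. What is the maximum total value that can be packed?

Best value-per-unit is scheduler at 25/5, and filling with it alone uses memory 4×5=20. No mix of the others beats 4×25 = 100.

100 rps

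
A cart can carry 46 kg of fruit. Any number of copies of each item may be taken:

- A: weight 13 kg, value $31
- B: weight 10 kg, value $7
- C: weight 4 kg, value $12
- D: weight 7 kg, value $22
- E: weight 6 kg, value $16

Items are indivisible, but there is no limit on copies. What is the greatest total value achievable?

$144

Best value-per-unit is D at 22/7; filling with it alone gives 6×22 = 132.
Optimal mix: 1×C + 6×D → weight 46, value 144.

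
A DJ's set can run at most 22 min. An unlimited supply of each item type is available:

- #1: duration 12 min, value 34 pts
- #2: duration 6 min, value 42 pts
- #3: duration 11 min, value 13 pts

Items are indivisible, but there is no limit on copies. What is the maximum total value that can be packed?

126 pts

Best value-per-unit is #2 at 42/6, and filling with it alone uses duration 3×6=18. No mix of the others beats 3×42 = 126.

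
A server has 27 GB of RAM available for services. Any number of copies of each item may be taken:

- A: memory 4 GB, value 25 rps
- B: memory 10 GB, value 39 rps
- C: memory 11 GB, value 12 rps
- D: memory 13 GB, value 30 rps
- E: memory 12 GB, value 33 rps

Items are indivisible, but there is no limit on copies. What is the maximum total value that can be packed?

Best value-per-unit is A at 25/4, and filling with it alone uses memory 6×4=24. No mix of the others beats 6×25 = 150.

150 rps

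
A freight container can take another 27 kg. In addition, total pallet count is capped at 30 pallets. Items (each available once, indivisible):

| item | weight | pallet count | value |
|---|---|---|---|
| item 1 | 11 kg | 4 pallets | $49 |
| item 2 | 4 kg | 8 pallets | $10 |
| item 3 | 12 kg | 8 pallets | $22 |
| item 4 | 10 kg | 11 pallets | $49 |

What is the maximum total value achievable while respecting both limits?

$108

Feasible sets respecting both limits:
- item 1+item 2+item 4: weight 25, pallet count 23, value 108
- item 1+item 4: weight 21, pallet count 15, value 98
- item 1+item 2+item 3: weight 27, pallet count 20, value 81
Best: $108.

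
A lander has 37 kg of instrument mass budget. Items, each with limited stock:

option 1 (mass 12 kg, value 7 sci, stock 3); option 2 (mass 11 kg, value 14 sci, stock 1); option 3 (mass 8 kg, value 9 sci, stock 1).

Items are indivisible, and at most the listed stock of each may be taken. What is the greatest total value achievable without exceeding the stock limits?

30 sci

Top feasible selections:
- 1×option 1 + 1×option 2 + 1×option 3: mass 31, value 30
- 2×option 1 + 1×option 2: mass 35, value 28
Best: 30 sci.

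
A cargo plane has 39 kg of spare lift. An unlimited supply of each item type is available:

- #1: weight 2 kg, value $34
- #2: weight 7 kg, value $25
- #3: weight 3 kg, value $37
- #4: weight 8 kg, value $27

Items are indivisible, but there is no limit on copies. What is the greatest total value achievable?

Best value-per-unit is #1 at 34/2; filling with it alone gives 19×34 = 646.
Optimal mix: 18×#1 + 1×#3 → weight 39, value 649.

$649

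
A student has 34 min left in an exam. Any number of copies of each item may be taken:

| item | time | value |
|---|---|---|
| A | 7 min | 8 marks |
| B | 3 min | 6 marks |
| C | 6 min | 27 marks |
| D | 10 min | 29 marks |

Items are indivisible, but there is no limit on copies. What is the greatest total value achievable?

141 marks

Best value-per-unit is C at 27/6; filling with it alone gives 5×27 = 135.
Optimal mix: 1×B + 5×C → time 33, value 141.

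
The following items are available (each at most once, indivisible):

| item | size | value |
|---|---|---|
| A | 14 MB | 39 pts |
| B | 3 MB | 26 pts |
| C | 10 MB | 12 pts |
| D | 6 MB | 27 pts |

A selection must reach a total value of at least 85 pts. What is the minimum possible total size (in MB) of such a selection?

23

Subsets with value ≥ 85, sorted by total size:
- A+B+D: size 23, value 92
- A+B+C+D: size 33, value 104
Minimum size: 23 MB.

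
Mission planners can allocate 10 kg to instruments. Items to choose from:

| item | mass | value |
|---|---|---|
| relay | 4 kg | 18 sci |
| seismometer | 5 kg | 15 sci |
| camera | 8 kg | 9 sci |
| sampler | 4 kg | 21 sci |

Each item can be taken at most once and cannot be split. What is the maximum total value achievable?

Check high-value combinations within 10 kg:
- relay+sampler: mass 4+4=8, value 18+21=39
- seismometer+sampler: mass 5+4=9, value 15+21=36
- relay+seismometer: mass 4+5=9, value 18+15=33
Best: 39 sci.

39 sci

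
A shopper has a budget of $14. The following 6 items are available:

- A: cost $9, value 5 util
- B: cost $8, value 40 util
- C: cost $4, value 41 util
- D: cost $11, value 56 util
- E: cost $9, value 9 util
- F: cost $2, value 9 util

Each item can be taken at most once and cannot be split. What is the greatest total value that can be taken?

90 util

Check high-value combinations within $14:
- B+C+F: cost 8+4+2=14, value 40+41+9=90
- B+C: cost 8+4=12, value 40+41=81
- D+F: cost 11+2=13, value 56+9=65
- D: cost 11, value 56
Best: 90 util.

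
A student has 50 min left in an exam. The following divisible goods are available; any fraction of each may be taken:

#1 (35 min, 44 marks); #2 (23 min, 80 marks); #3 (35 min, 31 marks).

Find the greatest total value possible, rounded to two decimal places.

113.94

Take in order of value per unit:
- #2 (80/23 per unit): all 23 → value 80, running total 80.00
- #1 (44/35 per unit): 27 of 35 → value 27×44/35 = 33.9429, running total 113.94
Total 113.94.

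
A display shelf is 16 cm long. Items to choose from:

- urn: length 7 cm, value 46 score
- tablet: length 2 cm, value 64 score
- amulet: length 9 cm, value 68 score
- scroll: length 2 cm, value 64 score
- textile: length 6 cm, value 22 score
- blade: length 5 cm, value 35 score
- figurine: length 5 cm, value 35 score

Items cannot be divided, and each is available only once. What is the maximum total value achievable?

Check high-value combinations within 16 cm:
- urn+tablet+scroll+blade: length 7+2+2+5=16, value 46+64+64+35=209
- urn+tablet+scroll+figurine: length 7+2+2+5=16, value 46+64+64+35=209
- tablet+scroll+blade+figurine: length 2+2+5+5=14, value 64+64+35+35=198
- tablet+amulet+scroll: length 2+9+2=13, value 64+68+64=196
Best: 209 score.

209 score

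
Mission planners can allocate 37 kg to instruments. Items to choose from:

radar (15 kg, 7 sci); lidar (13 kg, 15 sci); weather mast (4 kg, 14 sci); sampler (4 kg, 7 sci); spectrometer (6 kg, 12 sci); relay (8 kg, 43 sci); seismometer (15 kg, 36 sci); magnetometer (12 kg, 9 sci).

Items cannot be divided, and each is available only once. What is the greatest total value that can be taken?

112 sci

Check high-value combinations within 37 kg:
- weather mast+sampler+spectrometer+relay+seismometer: mass 4+4+6+8+15=37, value 14+7+12+43+36=112
- weather mast+spectrometer+relay+seismometer: mass 4+6+8+15=33, value 14+12+43+36=105
- weather mast+sampler+relay+seismometer: mass 4+4+8+15=31, value 14+7+43+36=100
- sampler+spectrometer+relay+seismometer: mass 4+6+8+15=33, value 7+12+43+36=98
- lidar+relay+seismometer: mass 13+8+15=36, value 15+43+36=94
Best: 112 sci.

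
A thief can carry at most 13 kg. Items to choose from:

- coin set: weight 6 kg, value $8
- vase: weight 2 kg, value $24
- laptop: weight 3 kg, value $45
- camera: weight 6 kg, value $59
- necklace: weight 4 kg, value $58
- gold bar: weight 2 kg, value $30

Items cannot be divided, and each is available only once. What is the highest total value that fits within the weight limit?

Check high-value combinations within 13 kg:
- laptop+camera+necklace: weight 3+6+4=13, value 45+59+58=162
- vase+laptop+camera+gold bar: weight 2+3+6+2=13, value 24+45+59+30=158
- vase+laptop+necklace+gold bar: weight 2+3+4+2=11, value 24+45+58+30=157
- camera+necklace+gold bar: weight 6+4+2=12, value 59+58+30=147
Best: $162.

$162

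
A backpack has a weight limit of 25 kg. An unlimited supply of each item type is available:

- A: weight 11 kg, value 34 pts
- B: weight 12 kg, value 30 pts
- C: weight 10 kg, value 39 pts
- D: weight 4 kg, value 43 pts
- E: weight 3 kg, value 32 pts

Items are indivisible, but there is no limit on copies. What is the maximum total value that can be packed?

Best value-per-unit is D at 43/4; filling with it alone gives 6×43 = 258.
Optimal mix: 4×D + 3×E → weight 25, value 268.

268 pts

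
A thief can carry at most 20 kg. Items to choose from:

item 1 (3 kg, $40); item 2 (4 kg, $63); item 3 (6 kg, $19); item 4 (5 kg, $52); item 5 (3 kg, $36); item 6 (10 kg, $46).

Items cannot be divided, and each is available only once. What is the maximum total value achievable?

This is a 0/1 knapsack; check combinations near the capacity.
- item 1+item 2+item 4+item 5: weight 3+4+5+3=15, value 40+63+52+36=191
- item 1+item 2+item 5+item 6: weight 3+4+3+10=20, value 40+63+36+46=185
- item 1+item 2+item 3+item 4: weight 3+4+6+5=18, value 40+63+19+52=174
- item 2+item 3+item 4+item 5: weight 4+6+5+3=18, value 63+19+52+36=170
- item 2+item 4+item 6: weight 4+5+10=19, value 63+52+46=161
Best: $191.

$191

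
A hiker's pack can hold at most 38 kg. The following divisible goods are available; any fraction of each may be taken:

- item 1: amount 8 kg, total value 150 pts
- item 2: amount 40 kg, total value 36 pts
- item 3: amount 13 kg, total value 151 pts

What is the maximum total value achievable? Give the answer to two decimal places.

316.30

Take in order of value per unit:
- item 1 (150/8 per unit): all 8 → value 150, running total 150.00
- item 3 (151/13 per unit): all 13 → value 151, running total 301.00
- item 2 (36/40 per unit): 17 of 40 → value 17×36/40 = 15.3000, running total 316.30
Total 316.30.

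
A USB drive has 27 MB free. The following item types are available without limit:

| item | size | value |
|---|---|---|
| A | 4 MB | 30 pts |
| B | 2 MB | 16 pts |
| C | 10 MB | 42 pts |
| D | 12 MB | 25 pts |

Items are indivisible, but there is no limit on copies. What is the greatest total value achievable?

208 pts

Best value-per-unit is B at 16/2, and filling with it alone uses size 13×2=26. No mix of the others beats 13×16 = 208.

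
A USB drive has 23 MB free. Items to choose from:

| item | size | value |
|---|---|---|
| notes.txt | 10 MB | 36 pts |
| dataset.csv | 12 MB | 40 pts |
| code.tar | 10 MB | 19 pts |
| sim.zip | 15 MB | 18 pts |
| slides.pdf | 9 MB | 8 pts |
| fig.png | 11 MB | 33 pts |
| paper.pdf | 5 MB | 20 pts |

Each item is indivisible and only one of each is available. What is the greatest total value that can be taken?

76 pts

This is a 0/1 knapsack; check combinations near the capacity.
- notes.txt+dataset.csv: size 10+12=22, value 36+40=76
- dataset.csv+fig.png: size 12+11=23, value 40+33=73
- notes.txt+fig.png: size 10+11=21, value 36+33=69
- dataset.csv+paper.pdf: size 12+5=17, value 40+20=60
Best: 76 pts.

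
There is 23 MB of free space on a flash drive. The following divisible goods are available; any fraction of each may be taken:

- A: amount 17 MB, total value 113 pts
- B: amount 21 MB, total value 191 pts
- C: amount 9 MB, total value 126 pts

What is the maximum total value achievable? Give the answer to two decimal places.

Take in order of value per unit:
- C (126/9 per unit): all 9 → value 126, running total 126.00
- B (191/21 per unit): 14 of 21 → value 14×191/21 = 127.3333, running total 253.33
Total 253.33.

253.33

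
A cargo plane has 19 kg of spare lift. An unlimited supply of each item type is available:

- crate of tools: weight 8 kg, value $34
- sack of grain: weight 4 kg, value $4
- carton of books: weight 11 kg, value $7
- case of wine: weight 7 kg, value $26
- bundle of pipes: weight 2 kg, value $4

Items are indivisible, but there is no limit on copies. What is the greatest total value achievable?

Best value-per-unit is crate of tools at 34/8; filling with it alone gives 2×34 = 68.
Optimal mix: 2×crate of tools + 1×bundle of pipes → weight 18, value 72.

$72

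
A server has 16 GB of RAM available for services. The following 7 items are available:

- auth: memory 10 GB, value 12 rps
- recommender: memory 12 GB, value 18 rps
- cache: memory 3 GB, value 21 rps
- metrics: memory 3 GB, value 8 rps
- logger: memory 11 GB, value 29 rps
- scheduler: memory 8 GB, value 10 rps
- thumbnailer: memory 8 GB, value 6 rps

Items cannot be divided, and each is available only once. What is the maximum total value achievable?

50 rps

Check high-value combinations within 16 GB:
- cache+logger: memory 3+11=14, value 21+29=50
- auth+cache+metrics: memory 10+3+3=16, value 12+21+8=41
- cache+metrics+scheduler: memory 3+3+8=14, value 21+8+10=39
Best: 50 rps.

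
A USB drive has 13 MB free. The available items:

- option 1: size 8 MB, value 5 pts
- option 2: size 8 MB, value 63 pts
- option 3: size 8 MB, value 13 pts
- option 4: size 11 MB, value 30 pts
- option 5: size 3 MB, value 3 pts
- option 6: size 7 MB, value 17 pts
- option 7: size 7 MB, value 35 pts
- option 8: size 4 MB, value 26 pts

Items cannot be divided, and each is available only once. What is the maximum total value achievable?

Check high-value combinations within 13 MB:
- option 2+option 8: size 8+4=12, value 63+26=89
- option 2+option 5: size 8+3=11, value 63+3=66
- option 2: size 8, value 63
- option 7+option 8: size 7+4=11, value 35+26=61
Best: 89 pts.

89 pts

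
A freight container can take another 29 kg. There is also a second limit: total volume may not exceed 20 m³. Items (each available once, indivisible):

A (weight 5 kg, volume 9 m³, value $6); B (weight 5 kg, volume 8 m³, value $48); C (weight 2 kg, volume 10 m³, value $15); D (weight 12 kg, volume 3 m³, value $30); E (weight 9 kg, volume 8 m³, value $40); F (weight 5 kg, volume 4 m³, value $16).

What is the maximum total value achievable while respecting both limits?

Feasible sets respecting both limits:
- B+D+E: weight 26, volume 19, value 118
- B+E+F: weight 19, volume 20, value 104
- B+D+F: weight 22, volume 15, value 94
Best: $118.

$118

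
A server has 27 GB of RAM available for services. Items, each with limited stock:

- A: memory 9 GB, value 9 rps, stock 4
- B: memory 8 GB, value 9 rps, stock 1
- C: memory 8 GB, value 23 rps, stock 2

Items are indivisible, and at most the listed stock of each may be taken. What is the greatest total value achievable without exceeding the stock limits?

Top feasible selections:
- 1×B + 2×C: memory 24, value 55
- 1×A + 2×C: memory 25, value 55
- 2×C: memory 16, value 46
- 1×A + 1×B + 1×C: memory 25, value 41
Best: 55 rps.

55 rps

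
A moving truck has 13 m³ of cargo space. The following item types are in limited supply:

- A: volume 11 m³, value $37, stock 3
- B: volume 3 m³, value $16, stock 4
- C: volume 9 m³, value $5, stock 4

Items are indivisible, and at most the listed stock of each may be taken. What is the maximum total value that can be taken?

Top feasible selections:
- 4×B: volume 12, value 64
- 3×B: volume 9, value 48
- 1×A: volume 11, value 37
- 2×B: volume 6, value 32
Best: $64.

$64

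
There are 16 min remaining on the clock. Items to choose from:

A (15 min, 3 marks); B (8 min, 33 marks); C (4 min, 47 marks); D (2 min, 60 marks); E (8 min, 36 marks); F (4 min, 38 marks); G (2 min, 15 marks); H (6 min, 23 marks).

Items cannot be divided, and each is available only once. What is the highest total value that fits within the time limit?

Check high-value combinations within 16 min:
- C+D+F+H: time 4+2+4+6=16, value 47+60+38+23=168
- C+D+F+G: time 4+2+4+2=12, value 47+60+38+15=160
- C+D+E+G: time 4+2+8+2=16, value 47+60+36+15=158
Best: 168 marks.

168 marks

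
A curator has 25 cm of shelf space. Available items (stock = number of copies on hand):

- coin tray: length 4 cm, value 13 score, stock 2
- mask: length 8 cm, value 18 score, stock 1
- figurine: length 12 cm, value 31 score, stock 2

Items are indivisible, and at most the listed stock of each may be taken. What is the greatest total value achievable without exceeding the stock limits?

Top feasible selections:
- 2×figurine: length 24, value 62
- 1×coin tray + 1×mask + 1×figurine: length 24, value 62
- 2×coin tray + 1×figurine: length 20, value 57
- 1×mask + 1×figurine: length 20, value 49
Best: 62 score.

62 score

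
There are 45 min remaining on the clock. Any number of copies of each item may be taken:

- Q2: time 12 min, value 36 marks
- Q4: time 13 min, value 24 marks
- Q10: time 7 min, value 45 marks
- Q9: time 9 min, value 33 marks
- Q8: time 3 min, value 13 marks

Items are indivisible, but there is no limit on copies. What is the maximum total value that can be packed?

Best value-per-unit is Q10 at 45/7; filling with it alone gives 6×45 = 270.
Optimal mix: 6×Q10 + 1×Q8 → time 45, value 283.

283 marks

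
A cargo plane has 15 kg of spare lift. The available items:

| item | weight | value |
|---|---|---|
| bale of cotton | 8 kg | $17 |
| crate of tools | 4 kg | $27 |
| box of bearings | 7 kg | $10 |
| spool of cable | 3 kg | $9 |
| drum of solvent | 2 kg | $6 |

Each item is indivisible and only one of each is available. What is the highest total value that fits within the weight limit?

Check high-value combinations within 15 kg:
- bale of cotton+crate of tools+spool of cable: weight 8+4+3=15, value 17+27+9=53
- bale of cotton+crate of tools+drum of solvent: weight 8+4+2=14, value 17+27+6=50
- crate of tools+box of bearings+spool of cable: weight 4+7+3=14, value 27+10+9=46
- bale of cotton+crate of tools: weight 8+4=12, value 17+27=44
Best: $53.

$53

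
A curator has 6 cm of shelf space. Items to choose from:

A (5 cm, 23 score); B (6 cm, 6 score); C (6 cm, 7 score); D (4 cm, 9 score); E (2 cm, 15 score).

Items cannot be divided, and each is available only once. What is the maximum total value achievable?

24 score

This is a 0/1 knapsack; check combinations near the capacity.
- D+E: length 4+2=6, value 9+15=24
- A: length 5, value 23
- E: length 2, value 15
Best: 24 score.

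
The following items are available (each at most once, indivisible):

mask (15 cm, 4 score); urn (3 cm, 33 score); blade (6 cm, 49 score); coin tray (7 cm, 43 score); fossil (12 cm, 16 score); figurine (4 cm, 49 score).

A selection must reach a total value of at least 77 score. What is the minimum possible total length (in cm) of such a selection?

7

Subsets with value ≥ 77, sorted by total length:
- urn+figurine: length 7, value 82
- urn+blade: length 9, value 82
- blade+figurine: length 10, value 98
- coin tray+figurine: length 11, value 92
Minimum length: 7 cm.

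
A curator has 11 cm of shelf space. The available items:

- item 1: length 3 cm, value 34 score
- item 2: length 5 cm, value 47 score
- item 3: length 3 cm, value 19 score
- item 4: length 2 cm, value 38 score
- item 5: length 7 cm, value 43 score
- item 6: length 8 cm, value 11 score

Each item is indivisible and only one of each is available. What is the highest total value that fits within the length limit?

119 score

This is a 0/1 knapsack; check combinations near the capacity.
- item 1+item 2+item 4: length 3+5+2=10, value 34+47+38=119
- item 2+item 3+item 4: length 5+3+2=10, value 47+19+38=104
- item 1+item 2+item 3: length 3+5+3=11, value 34+47+19=100
- item 1+item 3+item 4: length 3+3+2=8, value 34+19+38=91
Best: 119 score.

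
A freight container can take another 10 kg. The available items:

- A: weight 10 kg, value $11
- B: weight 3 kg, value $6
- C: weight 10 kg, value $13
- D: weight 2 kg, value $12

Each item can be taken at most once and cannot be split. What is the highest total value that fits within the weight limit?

Check high-value combinations within 10 kg:
- B+D: weight 3+2=5, value 6+12=18
- C: weight 10, value 13
- D: weight 2, value 12
- A: weight 10, value 11
- B: weight 3, value 6
Best: $18.

$18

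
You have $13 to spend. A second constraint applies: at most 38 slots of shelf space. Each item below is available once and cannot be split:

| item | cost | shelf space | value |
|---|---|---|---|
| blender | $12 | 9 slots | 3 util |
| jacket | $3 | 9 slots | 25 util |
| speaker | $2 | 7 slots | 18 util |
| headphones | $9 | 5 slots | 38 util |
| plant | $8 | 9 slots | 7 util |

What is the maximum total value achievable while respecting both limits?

Feasible sets respecting both limits:
- jacket+headphones: cost 12, shelf space 14, value 63
- speaker+headphones: cost 11, shelf space 12, value 56
- jacket+speaker+plant: cost 13, shelf space 25, value 50
- jacket+speaker: cost 5, shelf space 16, value 43
Best: 63 util.

63 util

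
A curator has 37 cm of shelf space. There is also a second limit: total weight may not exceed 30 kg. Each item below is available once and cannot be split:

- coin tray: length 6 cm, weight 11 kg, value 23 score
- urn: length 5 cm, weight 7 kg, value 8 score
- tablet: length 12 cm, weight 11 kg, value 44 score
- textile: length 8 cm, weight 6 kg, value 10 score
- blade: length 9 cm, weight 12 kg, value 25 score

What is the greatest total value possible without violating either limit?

Feasible sets respecting both limits:
- tablet+textile+blade: length 29, weight 29, value 79
- coin tray+tablet+textile: length 26, weight 28, value 77
- urn+tablet+blade: length 26, weight 30, value 77
- coin tray+urn+tablet: length 23, weight 29, value 75
Best: 79 score.

79 score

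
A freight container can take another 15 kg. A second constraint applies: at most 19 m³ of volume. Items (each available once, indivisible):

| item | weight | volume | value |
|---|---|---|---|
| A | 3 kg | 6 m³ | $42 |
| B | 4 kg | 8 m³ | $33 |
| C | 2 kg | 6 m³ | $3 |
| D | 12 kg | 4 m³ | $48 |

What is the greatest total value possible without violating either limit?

$90

Feasible sets respecting both limits:
- A+D: weight 15, volume 10, value 90
- A+B: weight 7, volume 14, value 75
- C+D: weight 14, volume 10, value 51
- D: weight 12, volume 4, value 48
Best: $90.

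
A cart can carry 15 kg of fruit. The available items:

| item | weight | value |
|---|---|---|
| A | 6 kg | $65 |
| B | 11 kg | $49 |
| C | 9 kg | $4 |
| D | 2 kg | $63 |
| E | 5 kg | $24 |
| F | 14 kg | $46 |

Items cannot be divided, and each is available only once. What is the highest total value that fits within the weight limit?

$152

Check high-value combinations within 15 kg:
- A+D+E: weight 6+2+5=13, value 65+63+24=152
- A+D: weight 6+2=8, value 65+63=128
- B+D: weight 11+2=13, value 49+63=112
- A+E: weight 6+5=11, value 65+24=89
Best: $152.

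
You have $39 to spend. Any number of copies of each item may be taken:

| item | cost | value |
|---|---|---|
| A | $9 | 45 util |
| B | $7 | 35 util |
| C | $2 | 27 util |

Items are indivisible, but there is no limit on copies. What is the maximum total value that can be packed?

513 util

Best value-per-unit is C at 27/2, and filling with it alone uses cost 19×2=38. No mix of the others beats 19×27 = 513.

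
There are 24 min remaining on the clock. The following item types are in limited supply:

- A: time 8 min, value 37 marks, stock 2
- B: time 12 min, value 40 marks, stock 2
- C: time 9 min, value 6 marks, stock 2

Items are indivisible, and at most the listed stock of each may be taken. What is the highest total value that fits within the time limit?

Top feasible selections:
- 2×B: time 24, value 80
- 1×A + 1×B: time 20, value 77
- 2×A: time 16, value 74
Best: 80 marks.

80 marks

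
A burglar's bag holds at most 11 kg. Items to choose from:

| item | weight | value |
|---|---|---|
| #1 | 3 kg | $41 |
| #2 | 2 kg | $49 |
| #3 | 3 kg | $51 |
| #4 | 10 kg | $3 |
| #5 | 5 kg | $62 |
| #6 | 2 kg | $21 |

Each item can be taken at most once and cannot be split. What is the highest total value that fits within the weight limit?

$162

Check high-value combinations within 11 kg:
- #2+#3+#5: weight 2+3+5=10, value 49+51+62=162
- #1+#2+#3+#6: weight 3+2+3+2=10, value 41+49+51+21=162
- #1+#3+#5: weight 3+3+5=11, value 41+51+62=154
- #1+#2+#5: weight 3+2+5=10, value 41+49+62=152
Best: $162.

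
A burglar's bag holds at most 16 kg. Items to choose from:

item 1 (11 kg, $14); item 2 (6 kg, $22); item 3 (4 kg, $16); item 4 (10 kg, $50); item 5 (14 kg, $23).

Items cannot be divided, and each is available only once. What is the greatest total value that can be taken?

$72

This is a 0/1 knapsack; check combinations near the capacity.
- item 2+item 4: weight 6+10=16, value 22+50=72
- item 3+item 4: weight 4+10=14, value 16+50=66
- item 4: weight 10, value 50
- item 2+item 3: weight 6+4=10, value 22+16=38
- item 1+item 3: weight 11+4=15, value 14+16=30
Best: $72.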